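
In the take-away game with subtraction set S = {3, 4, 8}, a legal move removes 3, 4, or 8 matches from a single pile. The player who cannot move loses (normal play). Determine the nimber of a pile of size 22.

G(0) = 0
G(1) = mex{} = 0
G(2) = mex{} = 0
G(3) = mex{0} = 1
G(4) = mex{0,0} = 1
G(5) = mex{0,0} = 1
G(6) = mex{1,0} = 2
G(7) = mex{1,1} = 0
G(8) = mex{1,1,0} = 2
G(9) = mex{2,1,0} = 3
G(10) = mex{0,2,0} = 1
G(11) = mex{2,0,1} = 3
G(12) = mex{3,2,1} = 0
G(13) = mex{1,3,1} = 0
G(14) = mex{3,1,2} = 0
G(15) = mex{0,3,0} = 1
G(16) = mex{0,0,2} = 1
G(17) = mex{0,0,3} = 1
G(18) = mex{1,0,1} = 2
G(19) = mex{1,1,3} = 0
G(20) = mex{1,1,0} = 2
G(21) = mex{2,1,0} = 3
G(22) = mex{0,2,0} = 1

1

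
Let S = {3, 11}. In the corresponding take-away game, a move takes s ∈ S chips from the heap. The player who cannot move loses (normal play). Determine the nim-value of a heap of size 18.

1

G(0) = 0
G(1) = mex{} = 0
G(2) = mex{} = 0
G(3) = mex{0} = 1
G(4) = mex{0} = 1
G(5) = mex{0} = 1
G(6) = mex{1} = 0
G(7) = mex{1} = 0
G(8) = mex{1} = 0
G(9) = mex{0} = 1
G(10) = mex{0} = 1
G(11) = mex{0,0} = 1
G(12) = mex{1,0} = 2
G(13) = mex{1,0} = 2
G(14) = mex{1,1} = 0
G(15) = mex{2,1} = 0
G(16) = mex{2,1} = 0
G(17) = mex{0,0} = 1
G(18) = mex{0,0} = 1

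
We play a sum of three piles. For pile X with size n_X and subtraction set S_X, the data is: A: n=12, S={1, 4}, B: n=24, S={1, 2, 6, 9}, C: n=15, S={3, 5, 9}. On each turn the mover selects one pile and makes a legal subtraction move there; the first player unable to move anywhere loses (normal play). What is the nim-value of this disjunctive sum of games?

1

Pile A, S = {1, 4}:
n :  0  1  2  3  4  5  6  7  8  9 10 11 12
G :  0  1  0  1  2  0  1  0  1  2  0  1  0
G_A(12) = 0.
Pile B, S = {1, 2, 6, 9}:
G(0) = 0
G(1) = mex{0} = 1
G(2) = mex{1,0} = 2
G(3) = mex{2,1} = 0
G(4) = mex{0,2} = 1
G(5) = mex{1,0} = 2
G(6) = mex{2,1,0} = 3
G(7) = mex{3,2,1} = 0
G(8) = mex{0,3,2} = 1
G(9) = mex{1,0,0,0} = 2
G(10) = mex{2,1,1,1} = 0
G(11) = mex{0,2,2,2} = 1
G(12) = mex{1,0,3,0} = 2
G(13) = mex{2,1,0,1} = 3
G(14) = mex{3,2,1,2} = 0
G(15) = mex{0,3,2,3} = 1
G(16) = mex{1,0,0,0} = 2
G(17) = mex{2,1,1,1} = 0
G(18) = mex{0,2,2,2} = 1
G(19) = mex{1,0,3,0} = 2
G(20) = mex{2,1,0,1} = 3
G(21) = mex{3,2,1,2} = 0
G(22) = mex{0,3,2,3} = 1
G(23) = mex{1,0,0,0} = 2
G(24) = mex{2,1,1,1} = 0
G_B(24) = 0.
Pile C, S = {3, 5, 9}:
n :  0  1  2  3  4  5  6  7  8  9 10 11 12 13 14 15
G :  0  0  0  1  1  1  2  2  0  3  3  1  0  2  0  1
G_C(15) = 1.
Combined Grundy value = 0 ⊕ 0 ⊕ 1 = 1.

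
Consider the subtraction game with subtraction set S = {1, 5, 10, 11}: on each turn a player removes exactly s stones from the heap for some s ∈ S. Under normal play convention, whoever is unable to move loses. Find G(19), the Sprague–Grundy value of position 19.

n :  0  1  2  3  4  5  6  7  8  9 10 11 12 13 14 15 16 17 18 19
G :  0  1  0  1  0  1  0  1  0  1  2  3  2  3  2  3  2  3  2  3

3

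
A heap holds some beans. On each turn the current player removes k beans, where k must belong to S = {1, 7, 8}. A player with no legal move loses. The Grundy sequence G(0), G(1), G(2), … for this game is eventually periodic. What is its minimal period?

15

G(0) = 0
G(1) = mex{0} = 1
G(2) = mex{1} = 0
G(3) = mex{0} = 1
G(4) = mex{1} = 0
G(5) = mex{0} = 1
G(6) = mex{1} = 0
G(7) = mex{0,0} = 1
G(8) = mex{1,1,0} = 2
G(9) = mex{2,0,1} = 3
G(10) = mex{3,1,0} = 2
G(11) = mex{2,0,1} = 3
G(12) = mex{3,1,0} = 2
G(13) = mex{2,0,1} = 3
G(14) = mex{3,1,0} = 2
G(15) = mex{2,2,1} = 0
G(16) = mex{0,3,2} = 1
G(17) = mex{1,2,3} = 0
G(18) = mex{0,3,2} = 1
G(19) = mex{1,2,3} = 0
G(20) = mex{0,3,2} = 1
G(21) = mex{1,2,3} = 0
G(22) = mex{0,0,2} = 1
G(23) = mex{1,1,0} = 2
G(24) = mex{2,0,1} = 3
G(25) = mex{3,1,0} = 2
G(26) = mex{2,0,1} = 3
G(27) = mex{3,1,0} = 2
G(28) = mex{2,0,1} = 3
G(29) = mex{3,1,0} = 2
G(30) = mex{2,2,1} = 0
G(31) = mex{0,3,2} = 1
G(n+15) = G(n) holds for n = 0,…,7 (a full window of length max(S) = 8), so the sequence is purely periodic with period 15.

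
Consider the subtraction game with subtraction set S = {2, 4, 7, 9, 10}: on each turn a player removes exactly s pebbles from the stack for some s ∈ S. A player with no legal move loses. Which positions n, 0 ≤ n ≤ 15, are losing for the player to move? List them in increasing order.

0, 1, 6, 12

n :  0  1  2  3  4  5  6  7  8  9 10 11 12 13 14 15
G :  0  0  1  1  2  2  0  3  1  4  2  5  0  3  1  4
P-positions are exactly the n with G(n) = 0.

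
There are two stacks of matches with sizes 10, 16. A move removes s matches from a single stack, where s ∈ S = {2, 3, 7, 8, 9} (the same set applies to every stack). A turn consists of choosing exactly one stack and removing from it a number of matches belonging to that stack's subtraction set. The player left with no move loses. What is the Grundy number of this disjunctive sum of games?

2

All stacks use S = {2, 3, 7, 8, 9}:
n :  0  1  2  3  4  5  6  7  8  9 10 11 12 13 14 15 16
G :  0  0  1  1  2  0  0  1  1  2  2  0  3  1  2  2  0
Stack A: G(10) = 2.
Stack B: G(16) = 0.
Combined Grundy value = 2 ⊕ 0 = 2.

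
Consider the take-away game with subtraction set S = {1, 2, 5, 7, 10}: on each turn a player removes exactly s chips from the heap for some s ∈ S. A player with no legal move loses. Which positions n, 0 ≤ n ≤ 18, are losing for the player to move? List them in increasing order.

0, 3, 6, 9, 12, 15, 18

G(0) = 0
G(1) = mex{0} = 1
G(2) = mex{1,0} = 2
G(3) = mex{2,1} = 0
G(4) = mex{0,2} = 1
G(5) = mex{1,0,0} = 2
G(6) = mex{2,1,1} = 0
G(7) = mex{0,2,2,0} = 1
G(8) = mex{1,0,0,1} = 2
G(9) = mex{2,1,1,2} = 0
G(10) = mex{0,2,2,0,0} = 1
G(11) = mex{1,0,0,1,1} = 2
G(12) = mex{2,1,1,2,2} = 0
G(13) = mex{0,2,2,0,0} = 1
G(14) = mex{1,0,0,1,1} = 2
G(15) = mex{2,1,1,2,2} = 0
G(16) = mex{0,2,2,0,0} = 1
G(17) = mex{1,0,0,1,1} = 2
G(18) = mex{2,1,1,2,2} = 0
P-positions are exactly the n with G(n) = 0.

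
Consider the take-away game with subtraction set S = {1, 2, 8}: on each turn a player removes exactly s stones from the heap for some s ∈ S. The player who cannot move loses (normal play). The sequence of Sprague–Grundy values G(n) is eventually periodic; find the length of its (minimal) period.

3

n :  0  1  2  3  4  5  6  7  8  9 10 11 12 13 14
G :  0  1  2  0  1  2  0  1  2  0  1  2  0  1  2
G(n+3) = G(n) holds for n = 0,…,7 (a full window of length max(S) = 8), so the sequence is purely periodic with period 3.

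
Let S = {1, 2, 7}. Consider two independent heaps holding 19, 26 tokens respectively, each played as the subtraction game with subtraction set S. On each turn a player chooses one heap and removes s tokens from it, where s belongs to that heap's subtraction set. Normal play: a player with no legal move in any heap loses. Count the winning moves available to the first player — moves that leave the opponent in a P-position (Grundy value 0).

All heaps use S = {1, 2, 7}:
n :  0  1  2  3  4  5  6  7  8  9 10 11 12 13 14 15 16 17 18 19 20 21 22 23 24 25 26
G :  0  1  2  0  1  2  0  1  2  0  1  2  0  1  2  0  1  2  0  1  2  0  1  2  0  1  2
Heap A: G(19) = 1.
Heap B: G(26) = 2.
Combined Grundy value = 1 ⊕ 2 = 3.
A winning move leaves total XOR = 0, i.e. changes one component's Grundy value g to g ⊕ X where X is the current total.
Heap A: need g' = 1⊕3 = 2. Options: 19−1→G=0, 19−2→G=2, 19−7→G=0. Hits: 1.
Heap B: need g' = 2⊕3 = 1. Options: 26−1→G=1, 26−2→G=0, 26−7→G=1. Hits: 2.

3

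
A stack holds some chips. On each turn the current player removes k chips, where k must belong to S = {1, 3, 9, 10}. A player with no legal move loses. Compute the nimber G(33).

2

n :  0  1  2  3  4  5  6  7  8  9 10 11 12 13 14 15 16 17 18 19 20 21 22 23 24 25 26 27 28 29 30 31 32 33
G :  0  1  0  1  0  1  0  1  0  1  2  3  2  3  2  3  2  3  2  0  1  0  1  0  1  0  1  0  1  2  3  2  3  2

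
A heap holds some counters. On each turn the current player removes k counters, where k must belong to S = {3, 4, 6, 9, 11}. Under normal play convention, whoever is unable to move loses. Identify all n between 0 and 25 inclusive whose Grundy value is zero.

0, 1, 2, 14, 15, 16

n :  0  1  2  3  4  5  6  7  8  9 10 11 12 13 14 15 16 17 18 19 20 21 22 23 24 25
G :  0  0  0  1  1  1  2  2  2  3  3  3  4  4  0  0  0  1  1  1  2  2  2  3  3  3
P-positions are exactly the n with G(n) = 0.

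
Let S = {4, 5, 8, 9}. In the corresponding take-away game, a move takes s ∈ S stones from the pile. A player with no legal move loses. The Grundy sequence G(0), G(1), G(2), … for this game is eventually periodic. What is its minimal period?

G(0) = 0
G(1) = mex{} = 0
G(2) = mex{} = 0
G(3) = mex{} = 0
G(4) = mex{0} = 1
G(5) = mex{0,0} = 1
G(6) = mex{0,0} = 1
G(7) = mex{0,0} = 1
G(8) = mex{1,0,0} = 2
G(9) = mex{1,1,0,0} = 2
G(10) = mex{1,1,0,0} = 2
G(11) = mex{1,1,0,0} = 2
G(12) = mex{2,1,1,0} = 3
G(13) = mex{2,2,1,1} = 0
G(14) = mex{2,2,1,1} = 0
G(15) = mex{2,2,1,1} = 0
G(16) = mex{3,2,2,1} = 0
G(17) = mex{0,3,2,2} = 1
G(18) = mex{0,0,2,2} = 1
G(19) = mex{0,0,2,2} = 1
G(20) = mex{0,0,3,2} = 1
G(21) = mex{1,0,0,3} = 2
G(22) = mex{1,1,0,0} = 2
G(23) = mex{1,1,0,0} = 2
G(24) = mex{1,1,0,0} = 2
G(25) = mex{2,1,1,0} = 3
G(26) = mex{2,2,1,1} = 0
G(27) = mex{2,2,1,1} = 0
G(n+13) = G(n) holds for n = 0,…,8 (a full window of length max(S) = 9), so the sequence is purely periodic with period 13.

13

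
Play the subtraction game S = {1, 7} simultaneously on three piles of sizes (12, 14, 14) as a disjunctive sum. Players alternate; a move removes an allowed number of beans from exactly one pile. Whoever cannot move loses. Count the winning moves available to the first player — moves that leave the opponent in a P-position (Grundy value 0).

All piles use S = {1, 7}:
n :  0  1  2  3  4  5  6  7  8  9 10 11 12 13 14
G :  0  1  0  1  0  1  0  1  0  1  0  1  0  1  0
Pile A: G(12) = 0.
Pile B: G(14) = 0.
Pile C: G(14) = 0.
Combined Grundy value = 0 ⊕ 0 ⊕ 0 = 0.
A winning move leaves total XOR = 0, i.e. changes one component's Grundy value g to g ⊕ X where X is the current total.
Pile A: target g' = 0⊕0 = 0, but every legal move changes the Grundy value (mex property), so 0 moves.
Pile B: target g' = 0⊕0 = 0, but every legal move changes the Grundy value (mex property), so 0 moves.
Pile C: target g' = 0⊕0 = 0, but every legal move changes the Grundy value (mex property), so 0 moves.

0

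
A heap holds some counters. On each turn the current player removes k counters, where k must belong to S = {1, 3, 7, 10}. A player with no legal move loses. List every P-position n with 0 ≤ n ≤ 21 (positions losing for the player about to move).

n :  0  1  2  3  4  5  6  7  8  9 10 11 12 13 14 15 16 17 18 19 20 21
G :  0  1  0  1  0  1  0  1  0  1  2  3  2  3  2  3  2  0  1  0  1  0
P-positions are exactly the n with G(n) = 0.

0, 2, 4, 6, 8, 17, 19, 21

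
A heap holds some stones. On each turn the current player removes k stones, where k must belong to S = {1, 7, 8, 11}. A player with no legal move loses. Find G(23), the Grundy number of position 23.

G(0) = 0
G(1) = mex{0} = 1
G(2) = mex{1} = 0
G(3) = mex{0} = 1
G(4) = mex{1} = 0
G(5) = mex{0} = 1
G(6) = mex{1} = 0
G(7) = mex{0,0} = 1
G(8) = mex{1,1,0} = 2
G(9) = mex{2,0,1} = 3
G(10) = mex{3,1,0} = 2
G(11) = mex{2,0,1,0} = 3
G(12) = mex{3,1,0,1} = 2
G(13) = mex{2,0,1,0} = 3
G(14) = mex{3,1,0,1} = 2
G(15) = mex{2,2,1,0} = 3
G(16) = mex{3,3,2,1} = 0
G(17) = mex{0,2,3,0} = 1
G(18) = mex{1,3,2,1} = 0
G(19) = mex{0,2,3,2} = 1
G(20) = mex{1,3,2,3} = 0
G(21) = mex{0,2,3,2} = 1
G(22) = mex{1,3,2,3} = 0
G(23) = mex{0,0,3,2} = 1

1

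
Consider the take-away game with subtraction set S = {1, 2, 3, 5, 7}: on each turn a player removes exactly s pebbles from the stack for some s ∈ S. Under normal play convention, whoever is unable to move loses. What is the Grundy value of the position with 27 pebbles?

3

G(0) = 0
G(1) = mex{0} = 1
G(2) = mex{1,0} = 2
G(3) = mex{2,1,0} = 3
G(4) = mex{3,2,1} = 0
G(5) = mex{0,3,2,0} = 1
G(6) = mex{1,0,3,1} = 2
G(7) = mex{2,1,0,2,0} = 3
G(8) = mex{3,2,1,3,1} = 0
G(9) = mex{0,3,2,0,2} = 1
G(10) = mex{1,0,3,1,3} = 2
G(11) = mex{2,1,0,2,0} = 3
G(12) = mex{3,2,1,3,1} = 0
G(13) = mex{0,3,2,0,2} = 1
G(14) = mex{1,0,3,1,3} = 2
G(15) = mex{2,1,0,2,0} = 3
G(16) = mex{3,2,1,3,1} = 0
G(17) = mex{0,3,2,0,2} = 1
G(18) = mex{1,0,3,1,3} = 2
G(19) = mex{2,1,0,2,0} = 3
G(20) = mex{3,2,1,3,1} = 0
G(21) = mex{0,3,2,0,2} = 1
G(22) = mex{1,0,3,1,3} = 2
G(23) = mex{2,1,0,2,0} = 3
G(24) = mex{3,2,1,3,1} = 0
G(25) = mex{0,3,2,0,2} = 1
G(26) = mex{1,0,3,1,3} = 2
G(27) = mex{2,1,0,2,0} = 3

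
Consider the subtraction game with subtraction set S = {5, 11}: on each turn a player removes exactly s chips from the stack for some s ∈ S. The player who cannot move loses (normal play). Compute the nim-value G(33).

0

G(0) = 0
G(1) = mex{} = 0
G(2) = mex{} = 0
G(3) = mex{} = 0
G(4) = mex{} = 0
G(5) = mex{0} = 1
G(6) = mex{0} = 1
G(7) = mex{0} = 1
G(8) = mex{0} = 1
G(9) = mex{0} = 1
G(10) = mex{1} = 0
G(11) = mex{1,0} = 2
G(12) = mex{1,0} = 2
G(13) = mex{1,0} = 2
G(14) = mex{1,0} = 2
G(15) = mex{0,0} = 1
G(16) = mex{2,1} = 0
G(17) = mex{2,1} = 0
G(18) = mex{2,1} = 0
G(19) = mex{2,1} = 0
G(20) = mex{1,1} = 0
G(21) = mex{0,0} = 1
G(22) = mex{0,2} = 1
G(23) = mex{0,2} = 1
G(24) = mex{0,2} = 1
G(25) = mex{0,2} = 1
G(26) = mex{1,1} = 0
G(27) = mex{1,0} = 2
G(28) = mex{1,0} = 2
G(29) = mex{1,0} = 2
G(30) = mex{1,0} = 2
G(31) = mex{0,0} = 1
G(32) = mex{2,1} = 0
G(33) = mex{2,1} = 0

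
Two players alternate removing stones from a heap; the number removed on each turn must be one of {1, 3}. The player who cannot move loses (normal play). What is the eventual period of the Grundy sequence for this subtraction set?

n :  0  1  2  3  4  5  6  7  8  9 10 11 12 13 14
G :  0  1  0  1  0  1  0  1  0  1  0  1  0  1  0
G(n+2) = G(n) holds for n = 0,…,2 (a full window of length max(S) = 3), so the sequence is purely periodic with period 2.

2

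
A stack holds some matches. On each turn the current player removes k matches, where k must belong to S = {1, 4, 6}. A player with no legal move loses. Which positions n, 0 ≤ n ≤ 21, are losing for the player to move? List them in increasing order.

0, 2, 5, 7, 10, 12, 15, 17, 20

G(0) = 0
G(1) = mex{0} = 1
G(2) = mex{1} = 0
G(3) = mex{0} = 1
G(4) = mex{1,0} = 2
G(5) = mex{2,1} = 0
G(6) = mex{0,0,0} = 1
G(7) = mex{1,1,1} = 0
G(8) = mex{0,2,0} = 1
G(9) = mex{1,0,1} = 2
G(10) = mex{2,1,2} = 0
G(11) = mex{0,0,0} = 1
G(12) = mex{1,1,1} = 0
G(13) = mex{0,2,0} = 1
G(14) = mex{1,0,1} = 2
G(15) = mex{2,1,2} = 0
G(16) = mex{0,0,0} = 1
G(17) = mex{1,1,1} = 0
G(18) = mex{0,2,0} = 1
G(19) = mex{1,0,1} = 2
G(20) = mex{2,1,2} = 0
G(21) = mex{0,0,0} = 1
P-positions are exactly the n with G(n) = 0.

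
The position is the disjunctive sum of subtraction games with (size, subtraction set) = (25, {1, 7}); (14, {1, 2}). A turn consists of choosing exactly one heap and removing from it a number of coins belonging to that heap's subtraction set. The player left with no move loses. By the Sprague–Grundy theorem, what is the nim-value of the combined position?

3

Heap A, S = {1, 7}:
n :  0  1  2  3  4  5  6  7  8  9 10 11 12 13 14 15 16 17 18 19 20 21 22 23 24 25
G :  0  1  0  1  0  1  0  1  0  1  0  1  0  1  0  1  0  1  0  1  0  1  0  1  0  1
G_A(25) = 1.
Heap B, S = {1, 2}:
n :  0  1  2  3  4  5  6  7  8  9 10 11 12 13 14
G :  0  1  2  0  1  2  0  1  2  0  1  2  0  1  2
G_B(14) = 2.
Combined Grundy value = 1 ⊕ 2 = 3.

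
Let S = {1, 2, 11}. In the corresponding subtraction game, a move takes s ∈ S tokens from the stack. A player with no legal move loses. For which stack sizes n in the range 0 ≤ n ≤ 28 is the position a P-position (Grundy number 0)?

n :  0  1  2  3  4  5  6  7  8  9 10 11 12 13 14 15 16 17 18 19 20 21 22 23 24 25 26 27 28
G :  0  1  2  0  1  2  0  1  2  0  1  2  0  1  2  0  1  2  0  1  2  0  1  2  0  1  2  0  1
P-positions are exactly the n with G(n) = 0.

0, 3, 6, 9, 12, 15, 18, 21, 24, 27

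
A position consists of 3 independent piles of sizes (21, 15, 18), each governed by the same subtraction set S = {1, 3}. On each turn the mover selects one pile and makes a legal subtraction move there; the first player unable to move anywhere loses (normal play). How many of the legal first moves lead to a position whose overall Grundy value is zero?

0

All piles use S = {1, 3}:
G(0) = 0
G(1) = mex{0} = 1
G(2) = mex{1} = 0
G(3) = mex{0,0} = 1
G(4) = mex{1,1} = 0
G(5) = mex{0,0} = 1
G(6) = mex{1,1} = 0
G(7) = mex{0,0} = 1
G(8) = mex{1,1} = 0
G(9) = mex{0,0} = 1
G(10) = mex{1,1} = 0
G(11) = mex{0,0} = 1
G(12) = mex{1,1} = 0
G(13) = mex{0,0} = 1
G(14) = mex{1,1} = 0
G(15) = mex{0,0} = 1
G(16) = mex{1,1} = 0
G(17) = mex{0,0} = 1
G(18) = mex{1,1} = 0
G(19) = mex{0,0} = 1
G(20) = mex{1,1} = 0
G(21) = mex{0,0} = 1
Pile A: G(21) = 1.
Pile B: G(15) = 1.
Pile C: G(18) = 0.
Combined Grundy value = 1 ⊕ 1 ⊕ 0 = 0.
A winning move leaves total XOR = 0, i.e. changes one component's Grundy value g to g ⊕ X where X is the current total.
Pile A: target g' = 1⊕0 = 1, but every legal move changes the Grundy value (mex property), so 0 moves.
Pile B: target g' = 1⊕0 = 1, but every legal move changes the Grundy value (mex property), so 0 moves.
Pile C: target g' = 0⊕0 = 0, but every legal move changes the Grundy value (mex property), so 0 moves.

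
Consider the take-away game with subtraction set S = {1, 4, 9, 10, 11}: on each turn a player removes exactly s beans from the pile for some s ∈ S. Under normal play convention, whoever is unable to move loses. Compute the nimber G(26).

0

n :  0  1  2  3  4  5  6  7  8  9 10 11 12 13 14 15 16 17 18 19 20 21 22 23 24 25 26
G :  0  1  0  1  2  0  1  0  1  2  3  2  3  4  5  3  2  3  4  0  1  0  1  2  0  1  0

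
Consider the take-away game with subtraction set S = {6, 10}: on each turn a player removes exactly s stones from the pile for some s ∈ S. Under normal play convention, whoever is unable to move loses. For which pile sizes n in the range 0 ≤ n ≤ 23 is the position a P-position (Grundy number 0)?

0, 1, 2, 3, 4, 5, 16, 17, 18, 19, 20, 21

n :  0  1  2  3  4  5  6  7  8  9 10 11 12 13 14 15 16 17 18 19 20 21 22 23
G :  0  0  0  0  0  0  1  1  1  1  1  1  2  2  2  2  0  0  0  0  0  0  1  1
P-positions are exactly the n with G(n) = 0.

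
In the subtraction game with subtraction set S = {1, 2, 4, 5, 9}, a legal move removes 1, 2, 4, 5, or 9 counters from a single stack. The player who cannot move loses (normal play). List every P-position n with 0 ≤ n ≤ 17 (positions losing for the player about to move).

0, 3, 6, 13, 16

G(0) = 0
G(1) = mex{0} = 1
G(2) = mex{1,0} = 2
G(3) = mex{2,1} = 0
G(4) = mex{0,2,0} = 1
G(5) = mex{1,0,1,0} = 2
G(6) = mex{2,1,2,1} = 0
G(7) = mex{0,2,0,2} = 1
G(8) = mex{1,0,1,0} = 2
G(9) = mex{2,1,2,1,0} = 3
G(10) = mex{3,2,0,2,1} = 4
G(11) = mex{4,3,1,0,2} = 5
G(12) = mex{5,4,2,1,0} = 3
G(13) = mex{3,5,3,2,1} = 0
G(14) = mex{0,3,4,3,2} = 1
G(15) = mex{1,0,5,4,0} = 2
G(16) = mex{2,1,3,5,1} = 0
G(17) = mex{0,2,0,3,2} = 1
P-positions are exactly the n with G(n) = 0.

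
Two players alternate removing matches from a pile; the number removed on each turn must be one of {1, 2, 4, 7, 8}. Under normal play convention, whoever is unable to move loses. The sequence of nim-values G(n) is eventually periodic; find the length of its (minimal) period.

G(0) = 0
G(1) = mex{0} = 1
G(2) = mex{1,0} = 2
G(3) = mex{2,1} = 0
G(4) = mex{0,2,0} = 1
G(5) = mex{1,0,1} = 2
G(6) = mex{2,1,2} = 0
G(7) = mex{0,2,0,0} = 1
G(8) = mex{1,0,1,1,0} = 2
G(9) = mex{2,1,2,2,1} = 0
G(10) = mex{0,2,0,0,2} = 1
G(11) = mex{1,0,1,1,0} = 2
G(12) = mex{2,1,2,2,1} = 0
G(13) = mex{0,2,0,0,2} = 1
G(14) = mex{1,0,1,1,0} = 2
G(n+3) = G(n) holds for n = 0,…,7 (a full window of length max(S) = 8), so the sequence is purely periodic with period 3.

3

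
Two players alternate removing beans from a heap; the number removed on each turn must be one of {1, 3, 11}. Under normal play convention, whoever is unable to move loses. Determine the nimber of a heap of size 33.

1

n :  0  1  2  3  4  5  6  7  8  9 10 11 12 13 14 15 16 17 18 19 20 21 22 23 24 25 26 27 28 29 30 31 32 33
G :  0  1  0  1  0  1  0  1  0  1  0  1  0  1  0  1  0  1  0  1  0  1  0  1  0  1  0  1  0  1  0  1  0  1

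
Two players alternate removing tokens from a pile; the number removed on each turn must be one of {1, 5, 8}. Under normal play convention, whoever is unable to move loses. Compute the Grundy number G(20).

G(0) = 0
G(1) = mex{0} = 1
G(2) = mex{1} = 0
G(3) = mex{0} = 1
G(4) = mex{1} = 0
G(5) = mex{0,0} = 1
G(6) = mex{1,1} = 0
G(7) = mex{0,0} = 1
G(8) = mex{1,1,0} = 2
G(9) = mex{2,0,1} = 3
G(10) = mex{3,1,0} = 2
G(11) = mex{2,0,1} = 3
G(12) = mex{3,1,0} = 2
G(13) = mex{2,2,1} = 0
G(14) = mex{0,3,0} = 1
G(15) = mex{1,2,1} = 0
G(16) = mex{0,3,2} = 1
G(17) = mex{1,2,3} = 0
G(18) = mex{0,0,2} = 1
G(19) = mex{1,1,3} = 0
G(20) = mex{0,0,2} = 1

1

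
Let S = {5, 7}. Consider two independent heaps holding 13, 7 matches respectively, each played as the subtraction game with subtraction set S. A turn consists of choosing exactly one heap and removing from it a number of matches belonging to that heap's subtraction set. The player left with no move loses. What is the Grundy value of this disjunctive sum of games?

All heaps use S = {5, 7}:
G(0) = 0
G(1) = mex{} = 0
G(2) = mex{} = 0
G(3) = mex{} = 0
G(4) = mex{} = 0
G(5) = mex{0} = 1
G(6) = mex{0} = 1
G(7) = mex{0,0} = 1
G(8) = mex{0,0} = 1
G(9) = mex{0,0} = 1
G(10) = mex{1,0} = 2
G(11) = mex{1,0} = 2
G(12) = mex{1,1} = 0
G(13) = mex{1,1} = 0
Heap A: G(13) = 0.
Heap B: G(7) = 1.
Combined Grundy value = 0 ⊕ 1 = 1.

1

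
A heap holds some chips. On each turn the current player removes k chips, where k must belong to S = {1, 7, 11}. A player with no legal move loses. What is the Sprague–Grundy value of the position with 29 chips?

1

n :  0  1  2  3  4  5  6  7  8  9 10 11 12 13 14 15 16 17 18 19 20 21 22 23 24 25 26 27 28 29
G :  0  1  0  1  0  1  0  1  0  1  0  1  0  1  0  1  0  1  0  1  0  1  0  1  0  1  0  1  0  1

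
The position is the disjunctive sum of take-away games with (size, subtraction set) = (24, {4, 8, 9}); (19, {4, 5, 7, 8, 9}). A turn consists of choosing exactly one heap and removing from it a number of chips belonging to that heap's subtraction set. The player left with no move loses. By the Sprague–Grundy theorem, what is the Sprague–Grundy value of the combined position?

Heap A, S = {4, 8, 9}:
G(0) = 0
G(1) = mex{} = 0
G(2) = mex{} = 0
G(3) = mex{} = 0
G(4) = mex{0} = 1
G(5) = mex{0} = 1
G(6) = mex{0} = 1
G(7) = mex{0} = 1
G(8) = mex{1,0} = 2
G(9) = mex{1,0,0} = 2
G(10) = mex{1,0,0} = 2
G(11) = mex{1,0,0} = 2
G(12) = mex{2,1,0} = 3
G(13) = mex{2,1,1} = 0
G(14) = mex{2,1,1} = 0
G(15) = mex{2,1,1} = 0
G(16) = mex{3,2,1} = 0
G(17) = mex{0,2,2} = 1
G(18) = mex{0,2,2} = 1
G(19) = mex{0,2,2} = 1
G(20) = mex{0,3,2} = 1
G(21) = mex{1,0,3} = 2
G(22) = mex{1,0,0} = 2
G(23) = mex{1,0,0} = 2
G(24) = mex{1,0,0} = 2
G_A(24) = 2.
Heap B, S = {4, 5, 7, 8, 9}:
n :  0  1  2  3  4  5  6  7  8  9 10 11 12 13 14 15 16 17 18 19
G :  0  0  0  0  1  1  1  1  2  2  2  2  3  0  0  0  0  1  1  1
G_B(19) = 1.
Combined Grundy value = 2 ⊕ 1 = 3.

3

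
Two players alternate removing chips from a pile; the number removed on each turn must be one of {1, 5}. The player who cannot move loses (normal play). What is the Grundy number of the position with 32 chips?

0

n :  0  1  2  3  4  5  6  7  8  9 10 11 12 13 14 15 16 17 18 19 20 21 22 23 24 25 26 27 28 29 30 31 32
G :  0  1  0  1  0  1  0  1  0  1  0  1  0  1  0  1  0  1  0  1  0  1  0  1  0  1  0  1  0  1  0  1  0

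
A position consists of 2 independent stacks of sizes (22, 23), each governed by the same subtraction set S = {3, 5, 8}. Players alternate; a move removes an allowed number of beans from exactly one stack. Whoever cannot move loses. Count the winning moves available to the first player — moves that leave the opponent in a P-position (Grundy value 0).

All stacks use S = {3, 5, 8}:
n :  0  1  2  3  4  5  6  7  8  9 10 11 12 13 14 15 16 17 18 19 20 21 22 23
G :  0  0  0  1  1  1  2  2  2  3  3  0  0  0  1  1  1  2  2  2  3  3  0  0
Stack A: G(22) = 0.
Stack B: G(23) = 0.
Combined Grundy value = 0 ⊕ 0 = 0.
A winning move leaves total XOR = 0, i.e. changes one component's Grundy value g to g ⊕ X where X is the current total.
Stack A: target g' = 0⊕0 = 0, but every legal move changes the Grundy value (mex property), so 0 moves.
Stack B: target g' = 0⊕0 = 0, but every legal move changes the Grundy value (mex property), so 0 moves.

0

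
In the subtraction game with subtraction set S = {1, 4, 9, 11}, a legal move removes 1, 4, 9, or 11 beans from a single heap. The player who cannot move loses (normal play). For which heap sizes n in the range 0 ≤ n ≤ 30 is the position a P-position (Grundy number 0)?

n :  0  1  2  3  4  5  6  7  8  9 10 11 12 13 14 15 16 17 18 19 20 21 22 23 24 25 26 27 28 29 30
G :  0  1  0  1  2  0  1  0  1  2  0  1  0  1  2  0  1  0  1  2  0  1  0  1  2  0  1  0  1  2  0
P-positions are exactly the n with G(n) = 0.

0, 2, 5, 7, 10, 12, 15, 17, 20, 22, 25, 27, 30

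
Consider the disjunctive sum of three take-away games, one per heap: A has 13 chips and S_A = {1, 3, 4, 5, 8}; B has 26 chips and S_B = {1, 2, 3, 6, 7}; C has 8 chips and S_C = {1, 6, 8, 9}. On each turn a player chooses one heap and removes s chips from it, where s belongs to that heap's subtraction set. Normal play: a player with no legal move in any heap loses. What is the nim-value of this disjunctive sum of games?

Heap A, S = {1, 3, 4, 5, 8}:
G(0) = 0
G(1) = mex{0} = 1
G(2) = mex{1} = 0
G(3) = mex{0,0} = 1
G(4) = mex{1,1,0} = 2
G(5) = mex{2,0,1,0} = 3
G(6) = mex{3,1,0,1} = 2
G(7) = mex{2,2,1,0} = 3
G(8) = mex{3,3,2,1,0} = 4
G(9) = mex{4,2,3,2,1} = 0
G(10) = mex{0,3,2,3,0} = 1
G(11) = mex{1,4,3,2,1} = 0
G(12) = mex{0,0,4,3,2} = 1
G(13) = mex{1,1,0,4,3} = 2
G_A(13) = 2.
Heap B, S = {1, 2, 3, 6, 7}:
n :  0  1  2  3  4  5  6  7  8  9 10 11 12 13 14 15 16 17 18 19 20 21 22 23 24 25 26
G :  0  1  2  3  0  1  2  3  0  1  2  3  0  1  2  3  0  1  2  3  0  1  2  3  0  1  2
G_B(26) = 2.
Heap C, S = {1, 6, 8, 9}:
n : 0 1 2 3 4 5 6 7 8
G : 0 1 0 1 0 1 2 0 1
G_C(8) = 1.
Combined Grundy value = 2 ⊕ 2 ⊕ 1 = 1.

1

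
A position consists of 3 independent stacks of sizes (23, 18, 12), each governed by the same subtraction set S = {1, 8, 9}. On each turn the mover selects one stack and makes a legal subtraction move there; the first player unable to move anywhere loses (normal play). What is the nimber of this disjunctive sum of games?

3

All stacks use S = {1, 8, 9}:
n :  0  1  2  3  4  5  6  7  8  9 10 11 12 13 14 15 16 17 18 19 20 21 22 23
G :  0  1  0  1  0  1  0  1  2  3  2  3  2  3  2  3  0  1  0  1  0  1  0  1
Stack A: G(23) = 1.
Stack B: G(18) = 0.
Stack C: G(12) = 2.
Combined Grundy value = 1 ⊕ 0 ⊕ 2 = 3.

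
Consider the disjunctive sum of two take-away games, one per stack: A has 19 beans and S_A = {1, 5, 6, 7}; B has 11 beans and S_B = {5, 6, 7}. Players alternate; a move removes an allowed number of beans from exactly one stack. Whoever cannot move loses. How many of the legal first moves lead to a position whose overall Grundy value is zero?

1

Stack A, S = {1, 5, 6, 7}:
G(0) = 0
G(1) = mex{0} = 1
G(2) = mex{1} = 0
G(3) = mex{0} = 1
G(4) = mex{1} = 0
G(5) = mex{0,0} = 1
G(6) = mex{1,1,0} = 2
G(7) = mex{2,0,1,0} = 3
G(8) = mex{3,1,0,1} = 2
G(9) = mex{2,0,1,0} = 3
G(10) = mex{3,1,0,1} = 2
G(11) = mex{2,2,1,0} = 3
G(12) = mex{3,3,2,1} = 0
G(13) = mex{0,2,3,2} = 1
G(14) = mex{1,3,2,3} = 0
G(15) = mex{0,2,3,2} = 1
G(16) = mex{1,3,2,3} = 0
G(17) = mex{0,0,3,2} = 1
G(18) = mex{1,1,0,3} = 2
G(19) = mex{2,0,1,0} = 3
G_A(19) = 3.
Stack B, S = {5, 6, 7}:
n :  0  1  2  3  4  5  6  7  8  9 10 11
G :  0  0  0  0  0  1  1  1  1  1  2  2
G_B(11) = 2.
Combined Grundy value = 3 ⊕ 2 = 1.
A winning move leaves total XOR = 0, i.e. changes one component's Grundy value g to g ⊕ X where X is the current total.
Stack A: need g' = 3⊕1 = 2. Options: 19−1→G=2, 19−5→G=0, 19−6→G=1, 19−7→G=0. Hits: 1.
Stack B: need g' = 2⊕1 = 3. Options: 11−5→G=1, 11−6→G=1, 11−7→G=0. Hits: 0.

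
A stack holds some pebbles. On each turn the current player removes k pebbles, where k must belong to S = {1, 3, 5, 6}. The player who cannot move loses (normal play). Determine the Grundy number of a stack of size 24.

n :  0  1  2  3  4  5  6  7  8  9 10 11 12 13 14 15 16 17 18 19 20 21 22 23 24
G :  0  1  0  1  0  1  2  3  2  3  2  0  1  0  1  0  1  2  3  2  3  2  0  1  0

0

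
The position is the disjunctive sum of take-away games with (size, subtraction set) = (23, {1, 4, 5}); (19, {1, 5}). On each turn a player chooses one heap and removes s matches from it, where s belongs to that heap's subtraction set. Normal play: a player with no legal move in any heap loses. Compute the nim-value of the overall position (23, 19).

2

Heap A, S = {1, 4, 5}:
n :  0  1  2  3  4  5  6  7  8  9 10 11 12 13 14 15 16 17 18 19 20 21 22 23
G :  0  1  0  1  2  3  2  3  0  1  0  1  2  3  2  3  0  1  0  1  2  3  2  3
G_A(23) = 3.
Heap B, S = {1, 5}:
n :  0  1  2  3  4  5  6  7  8  9 10 11 12 13 14 15 16 17 18 19
G :  0  1  0  1  0  1  0  1  0  1  0  1  0  1  0  1  0  1  0  1
G_B(19) = 1.
Combined Grundy value = 3 ⊕ 1 = 2.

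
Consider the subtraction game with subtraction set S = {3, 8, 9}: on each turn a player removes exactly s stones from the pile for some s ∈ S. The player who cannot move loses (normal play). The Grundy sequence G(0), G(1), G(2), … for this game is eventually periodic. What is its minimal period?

G(0) = 0
G(1) = mex{} = 0
G(2) = mex{} = 0
G(3) = mex{0} = 1
G(4) = mex{0} = 1
G(5) = mex{0} = 1
G(6) = mex{1} = 0
G(7) = mex{1} = 0
G(8) = mex{1,0} = 2
G(9) = mex{0,0,0} = 1
G(10) = mex{0,0,0} = 1
G(11) = mex{2,1,0} = 3
G(12) = mex{1,1,1} = 0
G(13) = mex{1,1,1} = 0
G(14) = mex{3,0,1} = 2
G(15) = mex{0,0,0} = 1
G(16) = mex{0,2,0} = 1
G(17) = mex{2,1,2} = 0
G(18) = mex{1,1,1} = 0
G(19) = mex{1,3,1} = 0
G(20) = mex{0,0,3} = 1
G(21) = mex{0,0,0} = 1
G(22) = mex{0,2,0} = 1
G(23) = mex{1,1,2} = 0
G(24) = mex{1,1,1} = 0
G(25) = mex{1,0,1} = 2
G(26) = mex{0,0,0} = 1
G(27) = mex{0,0,0} = 1
G(28) = mex{2,1,0} = 3
G(29) = mex{1,1,1} = 0
G(30) = mex{1,1,1} = 0
G(31) = mex{3,0,1} = 2
G(32) = mex{0,0,0} = 1
G(33) = mex{0,2,0} = 1
G(34) = mex{2,1,2} = 0
G(35) = mex{1,1,1} = 0
G(n+17) = G(n) holds for n = 0,…,8 (a full window of length max(S) = 9), so the sequence is purely periodic with period 17.

17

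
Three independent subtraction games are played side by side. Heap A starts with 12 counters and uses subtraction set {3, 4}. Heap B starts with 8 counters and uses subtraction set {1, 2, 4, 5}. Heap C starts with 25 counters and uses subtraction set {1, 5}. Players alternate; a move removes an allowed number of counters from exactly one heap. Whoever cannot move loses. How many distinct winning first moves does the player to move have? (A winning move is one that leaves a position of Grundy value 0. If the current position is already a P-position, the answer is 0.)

2

Heap A, S = {3, 4}:
G(0) = 0
G(1) = mex{} = 0
G(2) = mex{} = 0
G(3) = mex{0} = 1
G(4) = mex{0,0} = 1
G(5) = mex{0,0} = 1
G(6) = mex{1,0} = 2
G(7) = mex{1,1} = 0
G(8) = mex{1,1} = 0
G(9) = mex{2,1} = 0
G(10) = mex{0,2} = 1
G(11) = mex{0,0} = 1
G(12) = mex{0,0} = 1
G_A(12) = 1.
Heap B, S = {1, 2, 4, 5}:
n : 0 1 2 3 4 5 6 7 8
G : 0 1 2 0 1 2 0 1 2
G_B(8) = 2.
Heap C, S = {1, 5}:
n :  0  1  2  3  4  5  6  7  8  9 10 11 12 13 14 15 16 17 18 19 20 21 22 23 24 25
G :  0  1  0  1  0  1  0  1  0  1  0  1  0  1  0  1  0  1  0  1  0  1  0  1  0  1
G_C(25) = 1.
Combined Grundy value = 1 ⊕ 2 ⊕ 1 = 2.
A winning move leaves total XOR = 0, i.e. changes one component's Grundy value g to g ⊕ X where X is the current total.
Heap A: need g' = 1⊕2 = 3. Options: 12−3→G=0, 12−4→G=0. Hits: 0.
Heap B: need g' = 2⊕2 = 0. Options: 8−1→G=1, 8−2→G=0, 8−4→G=1, 8−5→G=0. Hits: 2.
Heap C: need g' = 1⊕2 = 3. Options: 25−1→G=0, 25−5→G=0. Hits: 0.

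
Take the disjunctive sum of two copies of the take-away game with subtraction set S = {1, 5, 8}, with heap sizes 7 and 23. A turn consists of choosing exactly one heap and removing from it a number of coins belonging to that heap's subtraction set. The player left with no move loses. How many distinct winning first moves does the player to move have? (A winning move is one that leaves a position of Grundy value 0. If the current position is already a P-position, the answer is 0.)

All heaps use S = {1, 5, 8}:
n :  0  1  2  3  4  5  6  7  8  9 10 11 12 13 14 15 16 17 18 19 20 21 22 23
G :  0  1  0  1  0  1  0  1  2  3  2  3  2  0  1  0  1  0  1  0  1  2  3  2
Heap A: G(7) = 1.
Heap B: G(23) = 2.
Combined Grundy value = 1 ⊕ 2 = 3.
A winning move leaves total XOR = 0, i.e. changes one component's Grundy value g to g ⊕ X where X is the current total.
Heap A: need g' = 1⊕3 = 2. Options: 7−1→G=0, 7−5→G=0. Hits: 0.
Heap B: need g' = 2⊕3 = 1. Options: 23−1→G=3, 23−5→G=1, 23−8→G=0. Hits: 1.

1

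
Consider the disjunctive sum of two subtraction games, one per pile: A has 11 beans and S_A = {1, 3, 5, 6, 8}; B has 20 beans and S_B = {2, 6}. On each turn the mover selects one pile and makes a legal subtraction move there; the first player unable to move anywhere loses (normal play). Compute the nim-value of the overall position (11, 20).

0

Pile A, S = {1, 3, 5, 6, 8}:
G(0) = 0
G(1) = mex{0} = 1
G(2) = mex{1} = 0
G(3) = mex{0,0} = 1
G(4) = mex{1,1} = 0
G(5) = mex{0,0,0} = 1
G(6) = mex{1,1,1,0} = 2
G(7) = mex{2,0,0,1} = 3
G(8) = mex{3,1,1,0,0} = 2
G(9) = mex{2,2,0,1,1} = 3
G(10) = mex{3,3,1,0,0} = 2
G(11) = mex{2,2,2,1,1} = 0
G_A(11) = 0.
Pile B, S = {2, 6}:
n :  0  1  2  3  4  5  6  7  8  9 10 11 12 13 14 15 16 17 18 19 20
G :  0  0  1  1  0  0  1  1  0  0  1  1  0  0  1  1  0  0  1  1  0
G_B(20) = 0.
Combined Grundy value = 0 ⊕ 0 = 0.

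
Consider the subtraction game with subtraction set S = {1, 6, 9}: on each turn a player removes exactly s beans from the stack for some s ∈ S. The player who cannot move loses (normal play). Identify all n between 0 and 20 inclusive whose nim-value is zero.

0, 2, 4, 7, 12, 14, 17, 19

n :  0  1  2  3  4  5  6  7  8  9 10 11 12 13 14 15 16 17 18 19 20
G :  0  1  0  1  0  1  2  0  1  2  3  2  0  1  0  1  2  0  1  0  1
P-positions are exactly the n with G(n) = 0.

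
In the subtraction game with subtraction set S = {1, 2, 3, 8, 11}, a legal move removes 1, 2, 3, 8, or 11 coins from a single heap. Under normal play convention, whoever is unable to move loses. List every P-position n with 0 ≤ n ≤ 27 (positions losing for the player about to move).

0, 4, 9, 13, 18, 22, 27

G(0) = 0
G(1) = mex{0} = 1
G(2) = mex{1,0} = 2
G(3) = mex{2,1,0} = 3
G(4) = mex{3,2,1} = 0
G(5) = mex{0,3,2} = 1
G(6) = mex{1,0,3} = 2
G(7) = mex{2,1,0} = 3
G(8) = mex{3,2,1,0} = 4
G(9) = mex{4,3,2,1} = 0
G(10) = mex{0,4,3,2} = 1
G(11) = mex{1,0,4,3,0} = 2
G(12) = mex{2,1,0,0,1} = 3
G(13) = mex{3,2,1,1,2} = 0
G(14) = mex{0,3,2,2,3} = 1
G(15) = mex{1,0,3,3,0} = 2
G(16) = mex{2,1,0,4,1} = 3
G(17) = mex{3,2,1,0,2} = 4
G(18) = mex{4,3,2,1,3} = 0
G(19) = mex{0,4,3,2,4} = 1
G(20) = mex{1,0,4,3,0} = 2
G(21) = mex{2,1,0,0,1} = 3
G(22) = mex{3,2,1,1,2} = 0
G(23) = mex{0,3,2,2,3} = 1
G(24) = mex{1,0,3,3,0} = 2
G(25) = mex{2,1,0,4,1} = 3
G(26) = mex{3,2,1,0,2} = 4
G(27) = mex{4,3,2,1,3} = 0
P-positions are exactly the n with G(n) = 0.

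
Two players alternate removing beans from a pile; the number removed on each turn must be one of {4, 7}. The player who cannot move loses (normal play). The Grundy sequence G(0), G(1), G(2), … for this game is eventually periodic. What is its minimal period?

n :  0  1  2  3  4  5  6  7  8  9 10 11 12 13 14 15 16 17 18 19 20 21 22 23
G :  0  0  0  0  1  1  1  1  2  2  2  0  0  0  0  1  1  1  1  2  2  2  0  0
G(n+11) = G(n) holds for n = 0,…,6 (a full window of length max(S) = 7), so the sequence is purely periodic with period 11.

11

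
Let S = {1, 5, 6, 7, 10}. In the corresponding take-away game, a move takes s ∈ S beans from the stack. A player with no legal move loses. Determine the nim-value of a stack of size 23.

n :  0  1  2  3  4  5  6  7  8  9 10 11 12 13 14 15 16 17 18 19 20 21 22 23
G :  0  1  0  1  0  1  2  3  2  3  2  3  4  0  1  0  1  0  1  2  3  2  3  2

2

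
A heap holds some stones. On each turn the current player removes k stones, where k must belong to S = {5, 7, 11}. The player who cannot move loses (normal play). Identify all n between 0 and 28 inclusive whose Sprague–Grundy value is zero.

G(0) = 0
G(1) = mex{} = 0
G(2) = mex{} = 0
G(3) = mex{} = 0
G(4) = mex{} = 0
G(5) = mex{0} = 1
G(6) = mex{0} = 1
G(7) = mex{0,0} = 1
G(8) = mex{0,0} = 1
G(9) = mex{0,0} = 1
G(10) = mex{1,0} = 2
G(11) = mex{1,0,0} = 2
G(12) = mex{1,1,0} = 2
G(13) = mex{1,1,0} = 2
G(14) = mex{1,1,0} = 2
G(15) = mex{2,1,0} = 3
G(16) = mex{2,1,1} = 0
G(17) = mex{2,2,1} = 0
G(18) = mex{2,2,1} = 0
G(19) = mex{2,2,1} = 0
G(20) = mex{3,2,1} = 0
G(21) = mex{0,2,2} = 1
G(22) = mex{0,3,2} = 1
G(23) = mex{0,0,2} = 1
G(24) = mex{0,0,2} = 1
G(25) = mex{0,0,2} = 1
G(26) = mex{1,0,3} = 2
G(27) = mex{1,0,0} = 2
G(28) = mex{1,1,0} = 2
P-positions are exactly the n with G(n) = 0.

0, 1, 2, 3, 4, 16, 17, 18, 19, 20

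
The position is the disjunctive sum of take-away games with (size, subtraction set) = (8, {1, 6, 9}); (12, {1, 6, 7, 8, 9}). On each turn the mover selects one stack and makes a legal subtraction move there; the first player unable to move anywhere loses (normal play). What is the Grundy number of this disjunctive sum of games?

Stack A, S = {1, 6, 9}:
n : 0 1 2 3 4 5 6 7 8
G : 0 1 0 1 0 1 2 0 1
G_A(8) = 1.
Stack B, S = {1, 6, 7, 8, 9}:
G(0) = 0
G(1) = mex{0} = 1
G(2) = mex{1} = 0
G(3) = mex{0} = 1
G(4) = mex{1} = 0
G(5) = mex{0} = 1
G(6) = mex{1,0} = 2
G(7) = mex{2,1,0} = 3
G(8) = mex{3,0,1,0} = 2
G(9) = mex{2,1,0,1,0} = 3
G(10) = mex{3,0,1,0,1} = 2
G(11) = mex{2,1,0,1,0} = 3
G(12) = mex{3,2,1,0,1} = 4
G_B(12) = 4.
Combined Grundy value = 1 ⊕ 4 = 5.

5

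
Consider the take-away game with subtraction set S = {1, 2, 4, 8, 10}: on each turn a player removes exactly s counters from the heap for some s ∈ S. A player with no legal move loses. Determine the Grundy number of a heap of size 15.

n :  0  1  2  3  4  5  6  7  8  9 10 11 12 13 14 15
G :  0  1  2  0  1  2  0  1  2  0  1  2  0  1  2  0

0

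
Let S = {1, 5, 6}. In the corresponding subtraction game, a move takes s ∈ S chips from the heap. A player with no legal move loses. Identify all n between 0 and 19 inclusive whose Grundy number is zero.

G(0) = 0
G(1) = mex{0} = 1
G(2) = mex{1} = 0
G(3) = mex{0} = 1
G(4) = mex{1} = 0
G(5) = mex{0,0} = 1
G(6) = mex{1,1,0} = 2
G(7) = mex{2,0,1} = 3
G(8) = mex{3,1,0} = 2
G(9) = mex{2,0,1} = 3
G(10) = mex{3,1,0} = 2
G(11) = mex{2,2,1} = 0
G(12) = mex{0,3,2} = 1
G(13) = mex{1,2,3} = 0
G(14) = mex{0,3,2} = 1
G(15) = mex{1,2,3} = 0
G(16) = mex{0,0,2} = 1
G(17) = mex{1,1,0} = 2
G(18) = mex{2,0,1} = 3
G(19) = mex{3,1,0} = 2
P-positions are exactly the n with G(n) = 0.

0, 2, 4, 11, 13, 15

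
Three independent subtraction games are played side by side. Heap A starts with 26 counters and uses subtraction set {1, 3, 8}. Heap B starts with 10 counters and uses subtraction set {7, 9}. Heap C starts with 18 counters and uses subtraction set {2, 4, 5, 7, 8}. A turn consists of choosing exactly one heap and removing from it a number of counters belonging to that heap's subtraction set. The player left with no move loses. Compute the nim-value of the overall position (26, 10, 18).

Heap A, S = {1, 3, 8}:
G(0) = 0
G(1) = mex{0} = 1
G(2) = mex{1} = 0
G(3) = mex{0,0} = 1
G(4) = mex{1,1} = 0
G(5) = mex{0,0} = 1
G(6) = mex{1,1} = 0
G(7) = mex{0,0} = 1
G(8) = mex{1,1,0} = 2
G(9) = mex{2,0,1} = 3
G(10) = mex{3,1,0} = 2
G(11) = mex{2,2,1} = 0
G(12) = mex{0,3,0} = 1
G(13) = mex{1,2,1} = 0
G(14) = mex{0,0,0} = 1
G(15) = mex{1,1,1} = 0
G(16) = mex{0,0,2} = 1
G(17) = mex{1,1,3} = 0
G(18) = mex{0,0,2} = 1
G(19) = mex{1,1,0} = 2
G(20) = mex{2,0,1} = 3
G(21) = mex{3,1,0} = 2
G(22) = mex{2,2,1} = 0
G(23) = mex{0,3,0} = 1
G(24) = mex{1,2,1} = 0
G(25) = mex{0,0,0} = 1
G(26) = mex{1,1,1} = 0
G_A(26) = 0.
Heap B, S = {7, 9}:
n :  0  1  2  3  4  5  6  7  8  9 10
G :  0  0  0  0  0  0  0  1  1  1  1
G_B(10) = 1.
Heap C, S = {2, 4, 5, 7, 8}:
n :  0  1  2  3  4  5  6  7  8  9 10 11 12 13 14 15 16 17 18
G :  0  0  1  1  2  2  3  3  4  4  0  0  1  1  2  2  3  3  4
G_C(18) = 4.
Combined Grundy value = 0 ⊕ 1 ⊕ 4 = 5.

5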